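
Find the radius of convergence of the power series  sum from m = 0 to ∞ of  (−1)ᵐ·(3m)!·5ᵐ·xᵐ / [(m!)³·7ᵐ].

The ratio of consecutive coefficients is (3m+1)·(3m+2)·(3m+3)/(m+1)³ · 5/7 → 135/7.
Hence the series converges for |x| < 1/(135/7) = 7/135, so the radius of convergence is 7/135.

R = 7/135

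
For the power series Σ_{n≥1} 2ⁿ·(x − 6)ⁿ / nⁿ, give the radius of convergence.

Root test: |a_n|^(1/n) = 2/n → 0.
Since the n-th root of |a_n| tends to 0, the series converges for all real x; R = ∞.

R = ∞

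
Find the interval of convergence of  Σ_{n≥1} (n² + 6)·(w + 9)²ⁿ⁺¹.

By the ratio test, |a_{n+1}/a_n| = ((n+1)² + 6)/(n² + 6) → 1.
Since the exponent of (w + 9) increases by 2 each term, convergence requires |w + 9|² < 1, hence R = 1.
When w = -8, the n-th term does not approach 0; divergence by the term test.
At w = -10: the terms have absolute value of order n², which does not tend to 0, so the series diverges by the divergence test.

(-10, -8)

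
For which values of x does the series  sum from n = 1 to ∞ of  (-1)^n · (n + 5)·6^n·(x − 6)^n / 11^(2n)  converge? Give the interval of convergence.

(-85/6, 157/6)

Ratio test: |a_{n+1}/a_n| = [((n+1) + 5)/(n + 5)] · 6/121 → 6/121 as n → ∞.
Convergence for |x − 6| · 6/121 < 1, i.e. |x − 6| < 121/6. So R = 121/6.
Check x = 157/6: the n-th term does not approach 0; divergence by the term test.
Check x = -85/6: the terms do not tend to 0, so the series diverges.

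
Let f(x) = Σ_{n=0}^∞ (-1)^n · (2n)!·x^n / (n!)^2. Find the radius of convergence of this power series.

Ratio test: |a_{n+1}/a_n| = (2n+1)·(2n+2)/(n+1)² → 4 as n → ∞.
Thus R = 1/(4) = 1/4.

R = 1/4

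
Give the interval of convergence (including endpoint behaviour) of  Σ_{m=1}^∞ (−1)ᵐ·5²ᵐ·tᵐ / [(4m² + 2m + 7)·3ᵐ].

The ratio of consecutive coefficients is [(4m² + 2m + 7)/(4(m+1)² + 2(m+1) + 7)] · 25/3 → 25/3.
Hence the series converges for |t| < 1/(25/3) = 3/25, so the radius of convergence is 3/25.
Endpoint t = 3/25: the series is dominated by a constant times Σ 1/m², which converges (p = 2 > 1).
Check t = -3/25: absolute convergence follows by limit comparison with Σ 1/m².

[-3/25, 3/25]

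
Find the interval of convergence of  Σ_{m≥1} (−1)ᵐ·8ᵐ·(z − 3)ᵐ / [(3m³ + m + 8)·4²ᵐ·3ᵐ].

[-3, 9]

Apply the ratio test: |a_{m+1}| / |a_m| = [(3m³ + m + 8)/(3(m+1)³ + (m+1) + 8)] · 8/(16·3), which tends to 1/6 as m → ∞.
Hence the series converges for |z − 3| < 1/(1/6) = 6, so the radius of convergence is 6.
At z = 9: the terms are on the order of 1/m³, so the series converges absolutely by comparison with the p-series (p = 3 > 1).
When z = -3, absolute convergence follows by limit comparison with Σ 1/m³.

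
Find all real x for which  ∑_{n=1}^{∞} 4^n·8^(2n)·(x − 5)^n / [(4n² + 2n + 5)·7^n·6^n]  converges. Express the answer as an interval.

By the ratio test, |a_{n+1}/a_n| = [(4n² + 2n + 5)/(4(n+1)² + 2(n+1) + 5)] · 4·64/(7·6) → 128/21.
The series converges when 128/21 · |x − 5| < 1, giving R = 21/128.
Endpoint x = 661/128: absolute convergence follows by limit comparison with Σ 1/n².
Endpoint x = 619/128: the series is dominated by a constant times Σ 1/n², which converges (p = 2 > 1).

[619/128, 661/128]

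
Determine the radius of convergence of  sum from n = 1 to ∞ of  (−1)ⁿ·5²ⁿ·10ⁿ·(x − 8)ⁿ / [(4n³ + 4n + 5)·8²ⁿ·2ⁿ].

Apply the ratio test: |a_{n+1}| / |a_n| = [(4n³ + 4n + 5)/(4(n+1)³ + 4(n+1) + 5)] · 25·10/(64·2), which tends to 125/64 as n → ∞.
The series converges when 125/64 · |x − 8| < 1, giving R = 64/125.

R = 64/125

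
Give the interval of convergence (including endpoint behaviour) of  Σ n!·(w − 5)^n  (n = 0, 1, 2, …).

{5}

The ratio of consecutive coefficients is (n+1) → ∞.
Since the ratio → ∞, the series diverges for every w ≠ 5, and R = 0.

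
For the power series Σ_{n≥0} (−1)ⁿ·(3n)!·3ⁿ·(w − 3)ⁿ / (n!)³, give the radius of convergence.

R = 1/81

By the ratio test, |a_{n+1}/a_n| = (3n+1)·(3n+2)·(3n+3)/(n+1)³ · 3 → 81.
The series converges when 81 · |w − 3| < 1, giving R = 1/81.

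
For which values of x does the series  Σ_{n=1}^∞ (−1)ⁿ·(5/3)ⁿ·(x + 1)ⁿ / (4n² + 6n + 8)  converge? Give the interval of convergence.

The ratio of consecutive coefficients is [(4n² + 6n + 8)/(4(n+1)² + 6(n+1) + 8)] · 5/3 → 5/3.
Hence the series converges for |x + 1| < 1/(5/3) = 3/5, so the radius of convergence is 3/5.
At x = -2/5: the terms are on the order of 1/n², so the series converges absolutely by comparison with the p-series (p = 2 > 1).
At x = -8/5: the series is dominated by a constant times Σ 1/n², which converges (p = 2 > 1).

[-8/5, -2/5]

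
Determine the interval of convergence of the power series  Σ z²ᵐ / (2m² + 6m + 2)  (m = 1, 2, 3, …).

The ratio of consecutive coefficients is (2m² + 6m + 2)/(2(m+1)² + 6(m+1) + 2) → 1.
Since the exponent of z increases by 2 each term, convergence requires |z|² < 1, hence R = 1.
When z = 1, the series is dominated by a constant times Σ 1/m², which converges (p = 2 > 1).
When z = -1, the terms are on the order of 1/m², so the series converges absolutely by comparison with the p-series (p = 2 > 1).

[-1, 1]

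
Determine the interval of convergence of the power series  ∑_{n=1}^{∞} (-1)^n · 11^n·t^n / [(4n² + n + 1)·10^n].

[-10/11, 10/11]

Ratio test: |a_{n+1}/a_n| = [(4n² + n + 1)/(4(n+1)² + (n+1) + 1)] · 11/10 → 11/10 as n → ∞.
Hence the series converges for |t| < 1/(11/10) = 10/11, so the radius of convergence is 10/11.
Endpoint t = 10/11: the terms are on the order of 1/n², so the series converges absolutely by comparison with the p-series (p = 2 > 1).
At t = -10/11: the terms are on the order of 1/n², so the series converges absolutely by comparison with the p-series (p = 2 > 1).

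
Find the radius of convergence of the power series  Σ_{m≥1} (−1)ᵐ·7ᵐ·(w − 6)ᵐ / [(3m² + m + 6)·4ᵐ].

R = 4/7

By the ratio test, |a_{m+1}/a_m| = [(3m² + m + 6)/(3(m+1)² + (m+1) + 6)] · 7/4 → 7/4.
Hence the series converges for |w − 6| < 1/(7/4) = 4/7, so the radius of convergence is 4/7.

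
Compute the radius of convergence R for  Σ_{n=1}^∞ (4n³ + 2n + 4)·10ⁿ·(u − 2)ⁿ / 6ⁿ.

R = 3/5

Apply the ratio test: |a_{n+1}| / |a_n| = [(4(n+1)³ + 2(n+1) + 4)/(4n³ + 2n + 4)] · 10/6, which tends to 5/3 as n → ∞.
Thus R = 1/(5/3) = 3/5.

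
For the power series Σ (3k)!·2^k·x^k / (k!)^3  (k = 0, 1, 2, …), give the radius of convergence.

The ratio of consecutive coefficients is (3k+1)·(3k+2)·(3k+3)/(k+1)³ · 2 → 54.
The series converges when 54 · |x| < 1, giving R = 1/54.

R = 1/54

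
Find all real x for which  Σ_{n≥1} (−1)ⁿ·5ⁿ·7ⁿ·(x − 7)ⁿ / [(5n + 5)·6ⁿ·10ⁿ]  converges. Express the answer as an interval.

(37/7, 61/7]

Apply the ratio test: |a_{n+1}| / |a_n| = [(5n + 5)/(5(n+1) + 5)] · 5·7/(6·10), which tends to 7/12 as n → ∞.
Thus R = 1/(7/12) = 12/7.
Endpoint x = 61/7: an alternating series whose terms decrease to 0 in absolute value, so it converges by the Leibniz criterion.
When x = 37/7, the terms are asymptotic to a nonzero constant times 1/n, so the series diverges by limit comparison with Σ 1/n.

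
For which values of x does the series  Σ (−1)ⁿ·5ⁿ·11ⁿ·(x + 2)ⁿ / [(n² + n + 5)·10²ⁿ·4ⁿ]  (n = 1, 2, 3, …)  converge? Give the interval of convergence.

[-102/11, 58/11]

The ratio of consecutive coefficients is [(n² + n + 5)/((n+1)² + (n+1) + 5)] · 5·11/(100·4) → 11/80.
The series converges when 11/80 · |x + 2| < 1, giving R = 80/11.
Endpoint x = 58/11: absolute convergence follows by limit comparison with Σ 1/n².
At x = -102/11: the terms are on the order of 1/n², so the series converges absolutely by comparison with the p-series (p = 2 > 1).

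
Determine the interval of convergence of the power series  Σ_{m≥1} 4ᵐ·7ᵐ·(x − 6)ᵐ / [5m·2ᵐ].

By the ratio test, |a_{m+1}/a_m| = [5m/5(m+1)] · 4·7/2 → 14.
The series converges when 14 · |x − 6| < 1, giving R = 1/14.
Check x = 85/14: comparison with the harmonic series Σ 1/m shows the series diverges.
Endpoint x = 83/14: the terms alternate in sign and decrease monotonically to 0 in absolute value (size ~ c/m), so the alternating series test gives convergence.

[83/14, 85/14)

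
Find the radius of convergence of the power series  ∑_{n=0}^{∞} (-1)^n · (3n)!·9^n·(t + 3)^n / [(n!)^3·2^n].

By the ratio test, |a_{n+1}/a_n| = (3n+1)·(3n+2)·(3n+3)/(n+1)³ · 9/2 → 243/2.
The series converges when 243/2 · |t + 3| < 1, giving R = 2/243.

R = 2/243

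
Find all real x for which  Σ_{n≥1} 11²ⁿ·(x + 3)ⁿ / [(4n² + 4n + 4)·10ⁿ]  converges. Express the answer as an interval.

Apply the ratio test: |a_{n+1}| / |a_n| = [(4n² + 4n + 4)/(4(n+1)² + 4(n+1) + 4)] · 121/10, which tends to 121/10 as n → ∞.
Hence the series converges for |x + 3| < 1/(121/10) = 10/121, so the radius of convergence is 10/121.
Endpoint x = -353/121: absolute convergence follows by limit comparison with Σ 1/n².
Check x = -373/121: absolute convergence follows by limit comparison with Σ 1/n².

[-373/121, -353/121]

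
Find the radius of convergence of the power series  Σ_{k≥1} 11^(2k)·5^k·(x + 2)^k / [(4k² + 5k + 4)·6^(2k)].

R = 36/605

By the ratio test, |a_{k+1}/a_k| = [(4k² + 5k + 4)/(4(k+1)² + 5(k+1) + 4)] · 121·5/36 → 605/36.
The series converges when 605/36 · |x + 2| < 1, giving R = 36/605.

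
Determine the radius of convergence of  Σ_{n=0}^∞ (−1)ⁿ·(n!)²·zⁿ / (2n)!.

Apply the ratio test: |a_{n+1}| / |a_n| = (n+1)²/[(2n+1)·(2n+2)], which tends to 1/4 as n → ∞.
The series converges when 1/4 · |z| < 1, giving R = 4.

R = 4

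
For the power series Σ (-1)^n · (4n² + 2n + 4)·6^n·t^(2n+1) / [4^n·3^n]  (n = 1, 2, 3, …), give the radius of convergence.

R = √2

By the ratio test, |a_{n+1}/a_n| = [(4(n+1)² + 2(n+1) + 4)/(4n² + 2n + 4)] · 6/(4·3) → 1/2.
Since the exponent of t increases by 2 each term, convergence requires |t|² < 2, hence R = √2.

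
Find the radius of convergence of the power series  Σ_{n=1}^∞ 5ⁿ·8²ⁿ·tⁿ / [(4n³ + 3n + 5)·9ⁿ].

R = 9/320

Apply the ratio test: |a_{n+1}| / |a_n| = [(4n³ + 3n + 5)/(4(n+1)³ + 3(n+1) + 5)] · 5·64/9, which tends to 320/9 as n → ∞.
Convergence for |t| · 320/9 < 1, i.e. |t| < 9/320. So R = 9/320.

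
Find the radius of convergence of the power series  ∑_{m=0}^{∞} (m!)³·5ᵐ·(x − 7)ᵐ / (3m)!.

By the ratio test, |a_{m+1}/a_m| = (m+1)³/[(3m+1)·(3m+2)·(3m+3)] · 5 → 5/27.
Convergence for |x − 7| · 5/27 < 1, i.e. |x − 7| < 27/5. So R = 27/5.

R = 27/5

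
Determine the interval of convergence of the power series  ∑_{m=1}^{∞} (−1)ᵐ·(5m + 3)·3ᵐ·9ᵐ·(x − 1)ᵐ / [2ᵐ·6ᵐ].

(5/9, 13/9)

By the ratio test, |a_{m+1}/a_m| = [(5(m+1) + 3)/(5m + 3)] · 3·9/(2·6) → 9/4.
Hence the series converges for |x − 1| < 1/(9/4) = 4/9, so the radius of convergence is 4/9.
Check x = 13/9: the terms have absolute value of order m, which does not tend to 0, so the series diverges by the divergence test.
At x = 5/9: the m-th term does not approach 0; divergence by the term test.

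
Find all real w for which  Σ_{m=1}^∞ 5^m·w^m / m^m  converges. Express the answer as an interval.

By the Cauchy root test, |a_m|^(1/m) = 5/m → 0.
The limit is 0 for every w, so R = ∞.

(−∞, ∞)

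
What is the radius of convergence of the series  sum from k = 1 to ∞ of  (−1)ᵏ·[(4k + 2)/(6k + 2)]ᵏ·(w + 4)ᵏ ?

R = 3/2

By the Cauchy root test, |a_k|^(1/k) = (4k + 2)/(6k + 2) → 2/3.
The series converges when 2/3 · |w + 4| < 1, giving R = 3/2.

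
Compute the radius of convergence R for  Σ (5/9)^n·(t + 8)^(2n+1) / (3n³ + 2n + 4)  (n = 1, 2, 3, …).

By the ratio test, |a_{n+1}/a_n| = [(3n³ + 2n + 4)/(3(n+1)³ + 2(n+1) + 4)] · 5/9 → 5/9.
Successive powers of (t + 8) differ by 2, so the series converges when |t + 8|² · 5/9 < 1, i.e. |t + 8| < √(9/5). So R = 3√5/5.

R = 3√5/5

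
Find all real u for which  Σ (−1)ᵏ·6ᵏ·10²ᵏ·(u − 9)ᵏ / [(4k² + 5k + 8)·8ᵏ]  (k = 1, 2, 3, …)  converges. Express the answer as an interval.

[674/75, 676/75]

By the ratio test, |a_{k+1}/a_k| = [(4k² + 5k + 8)/(4(k+1)² + 5(k+1) + 8)] · 6·100/8 → 75.
Thus R = 1/(75) = 1/75.
Check u = 676/75: the terms are on the order of 1/k², so the series converges absolutely by comparison with the p-series (p = 2 > 1).
Check u = 674/75: absolute convergence follows by limit comparison with Σ 1/k².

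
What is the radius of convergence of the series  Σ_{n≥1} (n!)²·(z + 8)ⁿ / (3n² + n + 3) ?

The ratio of consecutive coefficients is (n+1)² · (3n² + n + 3)/(3(n+1)² + (n+1) + 3) → ∞.
The ratio grows without bound, so the series diverges whenever (z + 8) ≠ 0; it converges only at z = -8. R = 0.

R = 0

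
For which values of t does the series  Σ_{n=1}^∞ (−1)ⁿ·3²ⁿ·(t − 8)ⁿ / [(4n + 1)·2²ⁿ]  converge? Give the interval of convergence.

By the ratio test, |a_{n+1}/a_n| = [(4n + 1)/(4(n+1) + 1)] · 9/4 → 9/4.
Thus R = 1/(9/4) = 4/9.
Endpoint t = 76/9: an alternating series whose terms decrease to 0 in absolute value, so it converges by the Leibniz criterion.
Endpoint t = 68/9: the terms behave like c/n; limit comparison with the harmonic series gives divergence.

(68/9, 76/9]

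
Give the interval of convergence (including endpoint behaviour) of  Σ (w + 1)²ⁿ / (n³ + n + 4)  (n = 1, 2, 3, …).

[-2, 0]

Apply the ratio test: |a_{n+1}| / |a_n| = (n³ + n + 4)/((n+1)³ + (n+1) + 4), which tends to 1 as n → ∞.
Writing y = (w + 1)², the series in y has radius 1, so |w + 1| < √(1) = 1 and R = 1.
At w = 0: absolute convergence follows by limit comparison with Σ 1/n³.
Check w = -2: the series is dominated by a constant times Σ 1/n³, which converges (p = 3 > 1).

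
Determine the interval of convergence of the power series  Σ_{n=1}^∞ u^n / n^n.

(−∞, ∞)

Applying the root test, |a_n|^(1/n) = 1/n → 0.
Since the n-th root of |a_n| tends to 0, the series converges for all real u; R = ∞.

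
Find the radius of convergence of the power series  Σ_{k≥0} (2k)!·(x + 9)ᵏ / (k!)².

Ratio test: |a_{k+1}/a_k| = (2k+1)·(2k+2)/(k+1)² → 4 as k → ∞.
Thus R = 1/(4) = 1/4.

R = 1/4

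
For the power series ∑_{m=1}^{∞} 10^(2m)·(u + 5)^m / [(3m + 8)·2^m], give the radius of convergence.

R = 1/50

Apply the ratio test: |a_{m+1}| / |a_m| = [(3m + 8)/(3(m+1) + 8)] · 100/2, which tends to 50 as m → ∞.
Thus R = 1/(50) = 1/50.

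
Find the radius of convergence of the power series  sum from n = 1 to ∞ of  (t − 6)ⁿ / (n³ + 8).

The ratio of consecutive coefficients is (n³ + 8)/((n+1)³ + 8) → 1.
So the series converges when |t − 6| < 1 and diverges when |t − 6| > 1; R = 1.

R = 1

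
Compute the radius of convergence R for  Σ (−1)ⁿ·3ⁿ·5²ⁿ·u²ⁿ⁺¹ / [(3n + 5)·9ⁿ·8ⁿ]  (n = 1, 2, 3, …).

The ratio of consecutive coefficients is [(3n + 5)/(3(n+1) + 5)] · 3·25/(9·8) → 25/24.
Successive powers of u differ by 2, so the series converges when |u|² · 25/24 < 1, i.e. |u| < √(24/25). So R = 2√6/5.

R = 2√6/5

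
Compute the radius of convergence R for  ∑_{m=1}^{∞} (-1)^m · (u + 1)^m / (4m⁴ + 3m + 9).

Apply the ratio test: |a_{m+1}| / |a_m| = (4m⁴ + 3m + 9)/(4(m+1)⁴ + 3(m+1) + 9), which tends to 1 as m → ∞.
Convergence for |u + 1| < 1, so R = 1.

R = 1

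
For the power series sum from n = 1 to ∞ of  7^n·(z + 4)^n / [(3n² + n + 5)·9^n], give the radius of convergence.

The ratio of consecutive coefficients is [(3n² + n + 5)/(3(n+1)² + (n+1) + 5)] · 7/9 → 7/9.
Thus R = 1/(7/9) = 9/7.

R = 9/7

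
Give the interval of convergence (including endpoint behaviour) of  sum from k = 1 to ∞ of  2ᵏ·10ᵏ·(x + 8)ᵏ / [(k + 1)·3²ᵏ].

By the ratio test, |a_{k+1}/a_k| = [(k + 1)/((k+1) + 1)] · 2·10/9 → 20/9.
Convergence for |x + 8| · 20/9 < 1, i.e. |x + 8| < 9/20. So R = 9/20.
Check x = -151/20: comparison with the harmonic series Σ 1/k shows the series diverges.
Check x = -169/20: the terms alternate in sign and decrease monotonically to 0 in absolute value (size ~ c/k), so the alternating series test gives convergence.

[-169/20, -151/20)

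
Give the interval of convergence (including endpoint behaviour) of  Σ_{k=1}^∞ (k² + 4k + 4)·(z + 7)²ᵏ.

(-8, -6)

Ratio test: |a_{k+1}/a_k| = ((k+1)² + 4(k+1) + 4)/(k² + 4k + 4) → 1 as k → ∞.
Writing y = (z + 7)², the series in y has radius 1, so |z + 7| < √(1) = 1 and R = 1.
Check z = -6: the k-th term does not approach 0; divergence by the term test.
Endpoint z = -8: the terms have absolute value of order k², which does not tend to 0, so the series diverges by the divergence test.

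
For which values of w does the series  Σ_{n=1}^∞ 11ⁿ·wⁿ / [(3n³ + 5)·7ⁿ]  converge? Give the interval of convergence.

[-7/11, 7/11]

The ratio of consecutive coefficients is [(3n³ + 5)/(3(n+1)³ + 5)] · 11/7 → 11/7.
Hence the series converges for |w| < 1/(11/7) = 7/11, so the radius of convergence is 7/11.
Check w = 7/11: absolute convergence follows by limit comparison with Σ 1/n³.
When w = -7/11, the series is dominated by a constant times Σ 1/n³, which converges (p = 3 > 1).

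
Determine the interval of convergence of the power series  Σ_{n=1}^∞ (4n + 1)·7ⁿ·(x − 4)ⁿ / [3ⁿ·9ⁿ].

(1/7, 55/7)

Ratio test: |a_{n+1}/a_n| = [(4(n+1) + 1)/(4n + 1)] · 7/(3·9) → 7/27 as n → ∞.
Hence the series converges for |x − 4| < 1/(7/27) = 27/7, so the radius of convergence is 27/7.
Check x = 55/7: the terms have absolute value of order n, which does not tend to 0, so the series diverges by the divergence test.
At x = 1/7: the n-th term does not approach 0; divergence by the term test.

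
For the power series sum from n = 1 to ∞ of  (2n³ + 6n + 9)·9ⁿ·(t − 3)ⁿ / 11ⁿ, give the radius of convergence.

R = 11/9

By the ratio test, |a_{n+1}/a_n| = [(2(n+1)³ + 6(n+1) + 9)/(2n³ + 6n + 9)] · 9/11 → 9/11.
The series converges when 9/11 · |t − 3| < 1, giving R = 11/9.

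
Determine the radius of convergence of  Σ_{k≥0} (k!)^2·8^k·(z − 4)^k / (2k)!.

The ratio of consecutive coefficients is (k+1)²/[(2k+1)·(2k+2)] · 8 → 2.
Hence the series converges for |z − 4| < 1/(2) = 1/2, so the radius of convergence is 1/2.

R = 1/2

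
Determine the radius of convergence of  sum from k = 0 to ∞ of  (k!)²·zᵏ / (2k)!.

R = 4

By the ratio test, |a_{k+1}/a_k| = (k+1)²/[(2k+1)·(2k+2)] → 1/4.
Hence the series converges for |z| < 1/(1/4) = 4, so the radius of convergence is 4.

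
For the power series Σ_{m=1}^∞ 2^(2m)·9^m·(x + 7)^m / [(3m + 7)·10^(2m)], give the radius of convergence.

Ratio test: |a_{m+1}/a_m| = [(3m + 7)/(3(m+1) + 7)] · 4·9/100 → 9/25 as m → ∞.
The series converges when 9/25 · |x + 7| < 1, giving R = 25/9.

R = 25/9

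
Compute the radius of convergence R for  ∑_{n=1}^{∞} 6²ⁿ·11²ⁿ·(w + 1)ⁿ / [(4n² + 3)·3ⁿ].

The ratio of consecutive coefficients is [(4n² + 3)/(4(n+1)² + 3)] · 36·121/3 → 1452.
Convergence for |w + 1| · 1452 < 1, i.e. |w + 1| < 1/1452. So R = 1/1452.

R = 1/1452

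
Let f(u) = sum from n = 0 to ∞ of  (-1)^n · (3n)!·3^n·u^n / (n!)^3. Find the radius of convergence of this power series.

R = 1/81

The ratio of consecutive coefficients is (3n+1)·(3n+2)·(3n+3)/(n+1)³ · 3 → 81.
Hence the series converges for |u| < 1/(81) = 1/81, so the radius of convergence is 1/81.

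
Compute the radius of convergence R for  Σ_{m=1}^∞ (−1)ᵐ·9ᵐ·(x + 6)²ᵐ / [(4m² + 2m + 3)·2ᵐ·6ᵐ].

The ratio of consecutive coefficients is [(4m² + 2m + 3)/(4(m+1)² + 2(m+1) + 3)] · 9/(2·6) → 3/4.
Successive powers of (x + 6) differ by 2, so the series converges when |x + 6|² · 3/4 < 1, i.e. |x + 6| < √(4/3). So R = 2√3/3.

R = 2√3/3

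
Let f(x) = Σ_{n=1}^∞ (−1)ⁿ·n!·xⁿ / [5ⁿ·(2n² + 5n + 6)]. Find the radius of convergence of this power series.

R = 0

By the ratio test, |a_{n+1}/a_n| = (n+1) · 1/5 · (2n² + 5n + 6)/(2(n+1)² + 5(n+1) + 6) → ∞.
The terms grow without bound for any x ≠ 0, so R = 0 (convergence only at x = 0).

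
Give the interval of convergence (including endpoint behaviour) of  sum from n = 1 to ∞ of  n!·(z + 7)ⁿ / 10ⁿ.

The ratio of consecutive coefficients is (n+1) · 1/10 → ∞.
Since the ratio → ∞, the series diverges for every z ≠ -7, and R = 0.

{-7}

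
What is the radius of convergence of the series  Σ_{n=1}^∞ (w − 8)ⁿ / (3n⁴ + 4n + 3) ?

R = 1

The ratio of consecutive coefficients is (3n⁴ + 4n + 3)/(3(n+1)⁴ + 4(n+1) + 3) → 1.
Convergence for |w − 8| < 1, so R = 1.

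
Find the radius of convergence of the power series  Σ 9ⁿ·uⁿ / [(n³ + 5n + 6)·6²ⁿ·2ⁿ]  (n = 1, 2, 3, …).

R = 8

Ratio test: |a_{n+1}/a_n| = [(n³ + 5n + 6)/((n+1)³ + 5(n+1) + 6)] · 9/(36·2) → 1/8 as n → ∞.
Thus R = 1/(1/8) = 8.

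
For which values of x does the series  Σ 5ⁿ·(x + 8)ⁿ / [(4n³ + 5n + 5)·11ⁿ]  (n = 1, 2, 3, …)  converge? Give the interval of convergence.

[-51/5, -29/5]

Apply the ratio test: |a_{n+1}| / |a_n| = [(4n³ + 5n + 5)/(4(n+1)³ + 5(n+1) + 5)] · 5/11, which tends to 5/11 as n → ∞.
Hence the series converges for |x + 8| < 1/(5/11) = 11/5, so the radius of convergence is 11/5.
Endpoint x = -29/5: absolute convergence follows by limit comparison with Σ 1/n³.
When x = -51/5, the terms are on the order of 1/n³, so the series converges absolutely by comparison with the p-series (p = 3 > 1).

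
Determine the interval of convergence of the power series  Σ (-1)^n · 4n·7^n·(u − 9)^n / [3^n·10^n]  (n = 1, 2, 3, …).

Apply the ratio test: |a_{n+1}| / |a_n| = [4(n+1)/4n] · 7/(3·10), which tends to 7/30 as n → ∞.
Hence the series converges for |u − 9| < 1/(7/30) = 30/7, so the radius of convergence is 30/7.
Check u = 93/7: the n-th term does not approach 0; divergence by the term test.
When u = 33/7, the terms have absolute value of order n, which does not tend to 0, so the series diverges by the divergence test.

(33/7, 93/7)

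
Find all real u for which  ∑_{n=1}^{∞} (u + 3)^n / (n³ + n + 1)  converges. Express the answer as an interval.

[-4, -2]

By the ratio test, |a_{n+1}/a_n| = (n³ + n + 1)/((n+1)³ + (n+1) + 1) → 1.
Hence R = 1.
At u = -2: the terms are on the order of 1/n³, so the series converges absolutely by comparison with the p-series (p = 3 > 1).
Check u = -4: the series is dominated by a constant times Σ 1/n³, which converges (p = 3 > 1).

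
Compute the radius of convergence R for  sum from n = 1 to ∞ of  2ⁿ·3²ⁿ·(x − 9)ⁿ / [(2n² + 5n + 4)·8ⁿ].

R = 4/9

Apply the ratio test: |a_{n+1}| / |a_n| = [(2n² + 5n + 4)/(2(n+1)² + 5(n+1) + 4)] · 2·9/8, which tends to 9/4 as n → ∞.
The series converges when 9/4 · |x − 9| < 1, giving R = 4/9.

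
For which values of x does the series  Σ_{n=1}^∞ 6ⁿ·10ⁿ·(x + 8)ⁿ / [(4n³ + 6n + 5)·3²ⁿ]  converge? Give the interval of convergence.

By the ratio test, |a_{n+1}/a_n| = [(4n³ + 6n + 5)/(4(n+1)³ + 6(n+1) + 5)] · 6·10/9 → 20/3.
The series converges when 20/3 · |x + 8| < 1, giving R = 3/20.
Check x = -157/20: the terms are on the order of 1/n³, so the series converges absolutely by comparison with the p-series (p = 3 > 1).
At x = -163/20: absolute convergence follows by limit comparison with Σ 1/n³.

[-163/20, -157/20]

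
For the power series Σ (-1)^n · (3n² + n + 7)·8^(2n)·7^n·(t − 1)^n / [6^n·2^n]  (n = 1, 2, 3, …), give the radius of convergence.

R = 3/112

Ratio test: |a_{n+1}/a_n| = [(3(n+1)² + (n+1) + 7)/(3n² + n + 7)] · 64·7/(6·2) → 112/3 as n → ∞.
Convergence for |t − 1| · 112/3 < 1, i.e. |t − 1| < 3/112. So R = 3/112.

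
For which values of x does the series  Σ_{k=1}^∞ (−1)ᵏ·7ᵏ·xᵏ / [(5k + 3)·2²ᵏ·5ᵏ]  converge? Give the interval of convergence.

By the ratio test, |a_{k+1}/a_k| = [(5k + 3)/(5(k+1) + 3)] · 7/(4·5) → 7/20.
Convergence for |x| · 7/20 < 1, i.e. |x| < 20/7. So R = 20/7.
When x = 20/7, an alternating series whose terms decrease to 0 in absolute value, so it converges by the Leibniz criterion.
When x = -20/7, the terms are asymptotic to a nonzero constant times 1/k, so the series diverges by limit comparison with Σ 1/k.

(-20/7, 20/7]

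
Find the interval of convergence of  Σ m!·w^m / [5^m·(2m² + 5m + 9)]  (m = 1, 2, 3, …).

{0}

Ratio test: |a_{m+1}/a_m| = (m+1) · 1/5 · (2m² + 5m + 9)/(2(m+1)² + 5(m+1) + 9) → ∞ as m → ∞.
The terms grow without bound for any w ≠ 0, so R = 0 (convergence only at w = 0).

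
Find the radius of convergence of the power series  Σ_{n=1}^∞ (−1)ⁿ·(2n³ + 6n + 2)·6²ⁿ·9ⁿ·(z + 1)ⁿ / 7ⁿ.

R = 7/324

Ratio test: |a_{n+1}/a_n| = [(2(n+1)³ + 6(n+1) + 2)/(2n³ + 6n + 2)] · 36·9/7 → 324/7 as n → ∞.
Hence the series converges for |z + 1| < 1/(324/7) = 7/324, so the radius of convergence is 7/324.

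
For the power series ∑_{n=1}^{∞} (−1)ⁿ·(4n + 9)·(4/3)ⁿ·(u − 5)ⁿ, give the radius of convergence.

Apply the ratio test: |a_{n+1}| / |a_n| = [(4(n+1) + 9)/(4n + 9)] · 4/3, which tends to 4/3 as n → ∞.
The series converges when 4/3 · |u − 5| < 1, giving R = 3/4.

R = 3/4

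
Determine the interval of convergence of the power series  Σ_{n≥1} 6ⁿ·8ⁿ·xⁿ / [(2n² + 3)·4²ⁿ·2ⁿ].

[-2/3, 2/3]

By the ratio test, |a_{n+1}/a_n| = [(2n² + 3)/(2(n+1)² + 3)] · 6·8/(16·2) → 3/2.
Hence the series converges for |x| < 1/(3/2) = 2/3, so the radius of convergence is 2/3.
Endpoint x = 2/3: absolute convergence follows by limit comparison with Σ 1/n².
Endpoint x = -2/3: the terms are on the order of 1/n², so the series converges absolutely by comparison with the p-series (p = 2 > 1).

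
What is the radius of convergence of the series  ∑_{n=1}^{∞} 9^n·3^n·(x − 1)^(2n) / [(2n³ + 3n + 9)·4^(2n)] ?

R = 4√3/9

Apply the ratio test: |a_{n+1}| / |a_n| = [(2n³ + 3n + 9)/(2(n+1)³ + 3(n+1) + 9)] · 9·3/16, which tends to 27/16 as n → ∞.
Since the exponent of (x − 1) increases by 2 each term, convergence requires |x − 1|² < 16/27, hence R = 4√3/9.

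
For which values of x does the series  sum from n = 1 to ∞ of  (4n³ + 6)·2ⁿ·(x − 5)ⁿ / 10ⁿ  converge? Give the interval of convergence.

Apply the ratio test: |a_{n+1}| / |a_n| = [(4(n+1)³ + 6)/(4n³ + 6)] · 2/10, which tends to 1/5 as n → ∞.
Hence the series converges for |x − 5| < 1/(1/5) = 5, so the radius of convergence is 5.
At x = 10: the n-th term does not approach 0; divergence by the term test.
Check x = 0: the n-th term does not approach 0; divergence by the term test.

(0, 10)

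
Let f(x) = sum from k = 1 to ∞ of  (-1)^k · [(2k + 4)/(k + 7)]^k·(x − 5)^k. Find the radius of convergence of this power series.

Applying the root test, |a_k|^(1/k) = (2k + 4)/(k + 7) → 2.
Hence the series converges for |x − 5| < 1/(2) = 1/2, so the radius of convergence is 1/2.

R = 1/2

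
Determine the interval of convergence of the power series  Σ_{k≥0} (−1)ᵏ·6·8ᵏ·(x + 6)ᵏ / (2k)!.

(−∞, ∞)

By the ratio test, |a_{k+1}/a_k| = 6/6 · 8 · 1/[(2k+1)·(2k+2)] → 0.
Since the limit is 0 < 1 for every x, the series converges on all of ℝ and R = ∞.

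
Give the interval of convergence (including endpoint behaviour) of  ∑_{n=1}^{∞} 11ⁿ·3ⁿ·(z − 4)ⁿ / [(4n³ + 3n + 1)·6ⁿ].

[42/11, 46/11]

By the ratio test, |a_{n+1}/a_n| = [(4n³ + 3n + 1)/(4(n+1)³ + 3(n+1) + 1)] · 11·3/6 → 11/2.
Convergence for |z − 4| · 11/2 < 1, i.e. |z − 4| < 2/11. So R = 2/11.
At z = 46/11: the terms are on the order of 1/n³, so the series converges absolutely by comparison with the p-series (p = 3 > 1).
At z = 42/11: the series is dominated by a constant times Σ 1/n³, which converges (p = 3 > 1).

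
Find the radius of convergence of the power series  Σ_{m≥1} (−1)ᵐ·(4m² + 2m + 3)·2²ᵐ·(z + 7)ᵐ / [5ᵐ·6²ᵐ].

The ratio of consecutive coefficients is [(4(m+1)² + 2(m+1) + 3)/(4m² + 2m + 3)] · 4/(5·36) → 1/45.
The series converges when 1/45 · |z + 7| < 1, giving R = 45.

R = 45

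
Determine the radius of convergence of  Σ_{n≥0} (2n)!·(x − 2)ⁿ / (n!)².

The ratio of consecutive coefficients is (2n+1)·(2n+2)/(n+1)² → 4.
Convergence for |x − 2| · 4 < 1, i.e. |x − 2| < 1/4. So R = 1/4.

R = 1/4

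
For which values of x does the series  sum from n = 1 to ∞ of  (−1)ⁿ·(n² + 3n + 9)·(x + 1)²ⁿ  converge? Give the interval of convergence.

The ratio of consecutive coefficients is ((n+1)² + 3(n+1) + 9)/(n² + 3n + 9) → 1.
Successive powers of (x + 1) differ by 2, so the series converges when |x + 1|² · 1 < 1, i.e. |x + 1| < √(1) = 1. So R = 1.
At x = 0: the terms do not tend to 0, so the series diverges.
Check x = -2: the n-th term does not approach 0; divergence by the term test.

(-2, 0)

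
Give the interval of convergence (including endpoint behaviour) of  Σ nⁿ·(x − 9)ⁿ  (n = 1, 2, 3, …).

Applying the root test, |a_n|^(1/n) = n → ∞.
The root grows without bound, so R = 0 (convergence only at x = 9).

{9}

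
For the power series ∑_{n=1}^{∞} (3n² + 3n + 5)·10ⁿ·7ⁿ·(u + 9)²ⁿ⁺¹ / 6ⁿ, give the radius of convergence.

R = √105/35

By the ratio test, |a_{n+1}/a_n| = [(3(n+1)² + 3(n+1) + 5)/(3n² + 3n + 5)] · 10·7/6 → 35/3.
Writing y = (u + 9)², the series in y has radius 3/35, so |u + 9| < √(3/35) and R = √105/35.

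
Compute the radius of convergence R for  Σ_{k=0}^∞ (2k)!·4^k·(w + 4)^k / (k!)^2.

Ratio test: |a_{k+1}/a_k| = (2k+1)·(2k+2)/(k+1)² · 4 → 16 as k → ∞.
Thus R = 1/(16) = 1/16.

R = 1/16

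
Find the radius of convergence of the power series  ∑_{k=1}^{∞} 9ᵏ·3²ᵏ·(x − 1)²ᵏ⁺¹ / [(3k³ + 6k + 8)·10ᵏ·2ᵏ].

R = 2√5/9

Apply the ratio test: |a_{k+1}| / |a_k| = [(3k³ + 6k + 8)/(3(k+1)³ + 6(k+1) + 8)] · 9·9/(10·2), which tends to 81/20 as k → ∞.
Writing y = (x − 1)², the series in y has radius 20/81, so |x − 1| < √(20/81) and R = 2√5/9.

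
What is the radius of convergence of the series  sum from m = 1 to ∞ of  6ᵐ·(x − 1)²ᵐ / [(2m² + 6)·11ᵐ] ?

R = √66/6

The ratio of consecutive coefficients is [(2m² + 6)/(2(m+1)² + 6)] · 6/11 → 6/11.
Since the exponent of (x − 1) increases by 2 each term, convergence requires |x − 1|² < 11/6, hence R = √66/6.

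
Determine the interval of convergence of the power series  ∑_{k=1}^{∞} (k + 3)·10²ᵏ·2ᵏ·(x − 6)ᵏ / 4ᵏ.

By the ratio test, |a_{k+1}/a_k| = [((k+1) + 3)/(k + 3)] · 100·2/4 → 50.
The series converges when 50 · |x − 6| < 1, giving R = 1/50.
Check x = 301/50: the k-th term does not approach 0; divergence by the term test.
Endpoint x = 299/50: the k-th term does not approach 0; divergence by the term test.

(299/50, 301/50)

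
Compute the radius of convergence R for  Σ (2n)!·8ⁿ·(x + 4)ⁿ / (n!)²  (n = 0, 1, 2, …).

Apply the ratio test: |a_{n+1}| / |a_n| = (2n+1)·(2n+2)/(n+1)² · 8, which tends to 32 as n → ∞.
The series converges when 32 · |x + 4| < 1, giving R = 1/32.

R = 1/32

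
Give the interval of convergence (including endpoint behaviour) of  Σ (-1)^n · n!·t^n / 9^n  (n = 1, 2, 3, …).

The ratio of consecutive coefficients is (n+1) · 1/9 → ∞.
Since the ratio → ∞, the series diverges for every t ≠ 0, and R = 0.

{0}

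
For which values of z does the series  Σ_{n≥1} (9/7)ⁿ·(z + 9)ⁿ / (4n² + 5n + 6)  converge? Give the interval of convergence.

[-88/9, -74/9]

The ratio of consecutive coefficients is [(4n² + 5n + 6)/(4(n+1)² + 5(n+1) + 6)] · 9/7 → 9/7.
Hence the series converges for |z + 9| < 1/(9/7) = 7/9, so the radius of convergence is 7/9.
Check z = -74/9: the terms are on the order of 1/n², so the series converges absolutely by comparison with the p-series (p = 2 > 1).
Endpoint z = -88/9: the series is dominated by a constant times Σ 1/n², which converges (p = 2 > 1).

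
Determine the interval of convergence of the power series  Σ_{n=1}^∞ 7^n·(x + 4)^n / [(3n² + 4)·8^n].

[-36/7, -20/7]

Ratio test: |a_{n+1}/a_n| = [(3n² + 4)/(3(n+1)² + 4)] · 7/8 → 7/8 as n → ∞.
Hence the series converges for |x + 4| < 1/(7/8) = 8/7, so the radius of convergence is 8/7.
Check x = -20/7: the terms are on the order of 1/n², so the series converges absolutely by comparison with the p-series (p = 2 > 1).
Check x = -36/7: absolute convergence follows by limit comparison with Σ 1/n².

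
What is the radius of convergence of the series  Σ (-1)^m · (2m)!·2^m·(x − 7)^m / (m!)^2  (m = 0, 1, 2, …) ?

The ratio of consecutive coefficients is (2m+1)·(2m+2)/(m+1)² · 2 → 8.
The series converges when 8 · |x − 7| < 1, giving R = 1/8.

R = 1/8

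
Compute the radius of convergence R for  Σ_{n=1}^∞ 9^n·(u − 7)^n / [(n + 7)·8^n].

Ratio test: |a_{n+1}/a_n| = [(n + 7)/((n+1) + 7)] · 9/8 → 9/8 as n → ∞.
Convergence for |u − 7| · 9/8 < 1, i.e. |u − 7| < 8/9. So R = 8/9.

R = 8/9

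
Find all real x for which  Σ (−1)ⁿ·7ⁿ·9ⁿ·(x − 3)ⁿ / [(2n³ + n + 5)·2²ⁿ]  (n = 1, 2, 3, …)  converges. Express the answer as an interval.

[185/63, 193/63]

Apply the ratio test: |a_{n+1}| / |a_n| = [(2n³ + n + 5)/(2(n+1)³ + (n+1) + 5)] · 7·9/4, which tends to 63/4 as n → ∞.
The series converges when 63/4 · |x − 3| < 1, giving R = 4/63.
At x = 193/63: the terms are on the order of 1/n³, so the series converges absolutely by comparison with the p-series (p = 3 > 1).
When x = 185/63, the terms are on the order of 1/n³, so the series converges absolutely by comparison with the p-series (p = 3 > 1).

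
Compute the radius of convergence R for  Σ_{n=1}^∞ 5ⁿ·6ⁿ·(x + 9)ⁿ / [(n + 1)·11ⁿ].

The ratio of consecutive coefficients is [(n + 1)/((n+1) + 1)] · 5·6/11 → 30/11.
The series converges when 30/11 · |x + 9| < 1, giving R = 11/30.

R = 11/30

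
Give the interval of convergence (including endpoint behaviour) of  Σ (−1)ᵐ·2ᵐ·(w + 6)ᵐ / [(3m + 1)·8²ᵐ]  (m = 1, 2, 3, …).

(-38, 26]

Apply the ratio test: |a_{m+1}| / |a_m| = [(3m + 1)/(3(m+1) + 1)] · 2/64, which tends to 1/32 as m → ∞.
Thus R = 1/(1/32) = 32.
At w = 26: convergence follows from the alternating series test (terms decrease monotonically to 0).
At w = -38: the terms behave like c/m; limit comparison with the harmonic series gives divergence.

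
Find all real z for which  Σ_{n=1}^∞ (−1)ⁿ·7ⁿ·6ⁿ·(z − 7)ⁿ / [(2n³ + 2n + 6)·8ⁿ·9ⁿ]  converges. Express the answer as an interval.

Apply the ratio test: |a_{n+1}| / |a_n| = [(2n³ + 2n + 6)/(2(n+1)³ + 2(n+1) + 6)] · 7·6/(8·9), which tends to 7/12 as n → ∞.
The series converges when 7/12 · |z − 7| < 1, giving R = 12/7.
Check z = 61/7: absolute convergence follows by limit comparison with Σ 1/n³.
When z = 37/7, the series is dominated by a constant times Σ 1/n³, which converges (p = 3 > 1).

[37/7, 61/7]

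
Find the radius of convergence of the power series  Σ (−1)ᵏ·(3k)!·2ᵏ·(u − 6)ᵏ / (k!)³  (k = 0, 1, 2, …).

R = 1/54

Ratio test: |a_{k+1}/a_k| = (3k+1)·(3k+2)·(3k+3)/(k+1)³ · 2 → 54 as k → ∞.
Convergence for |u − 6| · 54 < 1, i.e. |u − 6| < 1/54. So R = 1/54.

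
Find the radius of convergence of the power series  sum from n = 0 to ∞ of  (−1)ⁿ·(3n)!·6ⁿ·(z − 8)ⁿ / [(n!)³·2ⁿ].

By the ratio test, |a_{n+1}/a_n| = (3n+1)·(3n+2)·(3n+3)/(n+1)³ · 6/2 → 81.
Hence the series converges for |z − 8| < 1/(81) = 1/81, so the radius of convergence is 1/81.

R = 1/81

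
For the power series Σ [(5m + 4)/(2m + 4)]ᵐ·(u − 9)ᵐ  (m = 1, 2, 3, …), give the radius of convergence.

Applying the root test, |a_m|^(1/m) = (5m + 4)/(2m + 4) → 5/2.
Hence the series converges for |u − 9| < 1/(5/2) = 2/5, so the radius of convergence is 2/5.

R = 2/5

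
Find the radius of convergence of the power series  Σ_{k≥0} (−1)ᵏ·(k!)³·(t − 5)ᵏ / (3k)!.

R = 27

The ratio of consecutive coefficients is (k+1)³/[(3k+1)·(3k+2)·(3k+3)] → 1/27.
Hence the series converges for |t − 5| < 1/(1/27) = 27, so the radius of convergence is 27.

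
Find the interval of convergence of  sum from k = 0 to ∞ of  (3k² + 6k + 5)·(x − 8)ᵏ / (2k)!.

Apply the ratio test: |a_{k+1}| / |a_k| = (3(k+1)² + 6(k+1) + 5)/(3k² + 6k + 5) · 1/[(2k+1)·(2k+2)], which tends to 0 as k → ∞.
The limit is 0, so the series converges for all x; R = ∞.

(−∞, ∞)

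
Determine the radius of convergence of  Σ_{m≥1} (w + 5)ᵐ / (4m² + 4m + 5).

R = 1

By the ratio test, |a_{m+1}/a_m| = (4m² + 4m + 5)/(4(m+1)² + 4(m+1) + 5) → 1.
Convergence for |w + 5| < 1, so R = 1.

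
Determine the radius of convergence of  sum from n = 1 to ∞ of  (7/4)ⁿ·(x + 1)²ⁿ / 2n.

By the ratio test, |a_{n+1}/a_n| = [2n/2(n+1)] · 7/4 → 7/4.
Since the exponent of (x + 1) increases by 2 each term, convergence requires |x + 1|² < 4/7, hence R = 2√7/7.

R = 2√7/7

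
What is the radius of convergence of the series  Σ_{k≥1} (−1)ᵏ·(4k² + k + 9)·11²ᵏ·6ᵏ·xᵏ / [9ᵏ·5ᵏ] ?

R = 15/242

The ratio of consecutive coefficients is [(4(k+1)² + (k+1) + 9)/(4k² + k + 9)] · 121·6/(9·5) → 242/15.
Convergence for |x| · 242/15 < 1, i.e. |x| < 15/242. So R = 15/242.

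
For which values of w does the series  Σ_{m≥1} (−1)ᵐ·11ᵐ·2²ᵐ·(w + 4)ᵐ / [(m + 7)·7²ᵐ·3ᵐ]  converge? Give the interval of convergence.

By the ratio test, |a_{m+1}/a_m| = [(m + 7)/((m+1) + 7)] · 11·4/(49·3) → 44/147.
Thus R = 1/(44/147) = 147/44.
When w = -29/44, an alternating series whose terms decrease to 0 in absolute value, so it converges by the Leibniz criterion.
Endpoint w = -323/44: the terms behave like c/m; limit comparison with the harmonic series gives divergence.

(-323/44, -29/44]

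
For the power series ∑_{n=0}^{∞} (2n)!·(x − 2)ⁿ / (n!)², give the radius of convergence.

R = 1/4

The ratio of consecutive coefficients is (2n+1)·(2n+2)/(n+1)² → 4.
Thus R = 1/(4) = 1/4.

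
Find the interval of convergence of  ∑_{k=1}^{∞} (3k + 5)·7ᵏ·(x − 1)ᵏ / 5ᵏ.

(2/7, 12/7)

Apply the ratio test: |a_{k+1}| / |a_k| = [(3(k+1) + 5)/(3k + 5)] · 7/5, which tends to 7/5 as k → ∞.
Convergence for |x − 1| · 7/5 < 1, i.e. |x − 1| < 5/7. So R = 5/7.
Endpoint x = 12/7: the k-th term does not approach 0; divergence by the term test.
Check x = 2/7: the k-th term does not approach 0; divergence by the term test.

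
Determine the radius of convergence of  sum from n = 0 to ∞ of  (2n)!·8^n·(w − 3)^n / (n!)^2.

Ratio test: |a_{n+1}/a_n| = (2n+1)·(2n+2)/(n+1)² · 8 → 32 as n → ∞.
Convergence for |w − 3| · 32 < 1, i.e. |w − 3| < 1/32. So R = 1/32.

R = 1/32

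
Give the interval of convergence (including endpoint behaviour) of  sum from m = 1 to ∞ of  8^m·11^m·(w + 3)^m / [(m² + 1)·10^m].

[-137/44, -127/44]

The ratio of consecutive coefficients is [(m² + 1)/((m+1)² + 1)] · 8·11/10 → 44/5.
Hence the series converges for |w + 3| < 1/(44/5) = 5/44, so the radius of convergence is 5/44.
At w = -127/44: absolute convergence follows by limit comparison with Σ 1/m².
At w = -137/44: the terms are on the order of 1/m², so the series converges absolutely by comparison with the p-series (p = 2 > 1).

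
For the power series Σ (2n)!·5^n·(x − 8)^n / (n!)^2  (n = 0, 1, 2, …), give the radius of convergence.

R = 1/20

By the ratio test, |a_{n+1}/a_n| = (2n+1)·(2n+2)/(n+1)² · 5 → 20.
The series converges when 20 · |x − 8| < 1, giving R = 1/20.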